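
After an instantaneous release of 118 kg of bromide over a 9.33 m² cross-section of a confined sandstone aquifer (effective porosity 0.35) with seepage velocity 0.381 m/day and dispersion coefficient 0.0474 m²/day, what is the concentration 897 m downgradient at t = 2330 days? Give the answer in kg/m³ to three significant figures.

For an instantaneous plane source, C(x,t) = M/(n_e·A·√(4πDt)) · exp(−(x−vt)²/(4Dt)), with n_e·A the pore (flow) area.
Plume center vt = 0.381 × 2330 = 887.73 m, so the well at 897 m is 9.27 m downgradient of the peak.
√(4πDt) = 37.25 m, giving peak height M/(n_e·A·√(4πDt)) = 118/(0.35 × 9.33 × 37.25) = 0.9701 kg/m³.
(x−vt)²/(4Dt) = (9.27)²/(4 × 0.0474 × 2330) = 0.1945; exp(−0.1945) = 0.8232.
C = 0.9701 × 0.8232 = 0.799 kg/m³.

0.799 kg/m³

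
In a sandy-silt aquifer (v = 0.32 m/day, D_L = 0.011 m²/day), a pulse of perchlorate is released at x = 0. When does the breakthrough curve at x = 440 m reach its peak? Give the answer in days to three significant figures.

For the 1D instantaneous-source solution, setting ∂C/∂t = 0 at fixed x gives v²t² + 2Dt − x² = 0, so t = (√(D² + v²x²) − D)/v².
√(D² + v²x²) = √(0.011² + 0.32² × 440²) = 140.8; v² = 0.1024.
t = (140.8 − 0.011)/0.1024 = 1370 days (vs. the pure-advection estimate x/v = 1380 d).

1370 days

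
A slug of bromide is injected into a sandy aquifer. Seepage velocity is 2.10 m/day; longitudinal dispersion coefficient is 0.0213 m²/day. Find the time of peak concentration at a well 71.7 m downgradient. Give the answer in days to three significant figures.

For the 1D instantaneous-source solution, setting ∂C/∂t = 0 at fixed x gives v²t² + 2Dt − x² = 0, so t = (√(D² + v²x²) − D)/v².
√(D² + v²x²) = √(0.0213² + 2.10² × 71.7²) = 150.6; v² = 4.41.
t = (150.6 − 0.0213)/4.41 = 34.1 days (vs. the pure-advection estimate x/v = 34.1 d).

34.1 days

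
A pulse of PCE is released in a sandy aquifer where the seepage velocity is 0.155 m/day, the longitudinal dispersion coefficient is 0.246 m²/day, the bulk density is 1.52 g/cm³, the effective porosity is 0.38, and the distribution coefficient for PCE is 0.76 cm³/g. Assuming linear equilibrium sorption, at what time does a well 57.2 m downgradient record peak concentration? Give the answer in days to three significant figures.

Retardation factor R = 1 + ρ_b·K_d/n = 1 + 1.52 × 0.76/0.38 = 4.040.
Sorption retards both mechanisms: v_R = v/R = 0.03837 m/day, D_R = D/R = 0.06089 m²/day.
Peak time from v_R²t² + 2D_R t − x² = 0: t = (√(D_R² + v_R²x²) − D_R)/v_R².
√(D_R² + v_R²x²) = √(0.06089² + 0.03837² × 57.2²) = 2.196; v_R² = 0.001472.
t = (2.196 − 0.06089)/0.001472 = 1450 days.

1450 days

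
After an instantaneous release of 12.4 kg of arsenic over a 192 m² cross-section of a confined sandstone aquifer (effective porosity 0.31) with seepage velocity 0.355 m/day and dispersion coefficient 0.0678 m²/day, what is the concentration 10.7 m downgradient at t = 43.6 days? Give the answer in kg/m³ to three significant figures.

0.00496 kg/m³

For an instantaneous plane source, C(x,t) = M/(n_e·A·√(4πDt)) · exp(−(x−vt)²/(4Dt)), with n_e·A the pore (flow) area.
Plume center vt = 0.355 × 43.6 = 15.478 m, so the well at 10.7 m is 4.778 m upgradient of the peak.
√(4πDt) = 6.095 m, giving peak height M/(n_e·A·√(4πDt)) = 12.4/(0.31 × 192 × 6.095) = 0.03418 kg/m³.
(x−vt)²/(4Dt) = (-4.778)²/(4 × 0.0678 × 43.6) = 1.931; exp(−1.931) = 0.1450.
C = 0.03418 × 0.1450 = 0.00496 kg/m³.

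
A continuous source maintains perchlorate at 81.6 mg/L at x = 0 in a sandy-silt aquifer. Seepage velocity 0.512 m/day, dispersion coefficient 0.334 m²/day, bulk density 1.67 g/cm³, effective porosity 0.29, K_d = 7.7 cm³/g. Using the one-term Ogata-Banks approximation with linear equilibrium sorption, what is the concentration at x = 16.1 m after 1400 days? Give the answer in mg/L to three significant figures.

Retardation factor R = 1 + ρ_b·K_d/n = 1 + 1.67 × 7.7/0.29 = 45.34.
Sorption retards both mechanisms: v_R = v/R = 0.01129 m/day, D_R = D/R = 0.007367 m²/day.
v_R·t = 0.01129 × 1400 = 15.806 m; 2√(D_R t) = 6.423 m; argument = (16.1 − 15.806)/6.423 = 0.04577.
C = C₀ × ½·erfc(0.04577) = 81.6 × 0.4742 = 38.7 mg/L.

38.7 mg/L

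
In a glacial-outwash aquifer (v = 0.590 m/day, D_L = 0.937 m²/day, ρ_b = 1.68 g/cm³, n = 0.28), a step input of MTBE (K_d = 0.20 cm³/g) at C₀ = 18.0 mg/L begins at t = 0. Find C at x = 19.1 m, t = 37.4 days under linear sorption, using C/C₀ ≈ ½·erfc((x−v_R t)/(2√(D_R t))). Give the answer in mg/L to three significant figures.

Retardation factor R = 1 + ρ_b·K_d/n = 1 + 1.68 × 0.20/0.28 = 2.200.
Sorption retards both mechanisms: v_R = v/R = 0.2682 m/day, D_R = D/R = 0.4259 m²/day.
v_R·t = 0.2682 × 37.4 = 10.03068 m; 2√(D_R t) = 7.982 m; argument = (19.1 − 10.03068)/7.982 = 1.136.
C = C₀ × ½·erfc(1.136) = 18.0 × 0.05408 = 0.973 mg/L.

0.973 mg/L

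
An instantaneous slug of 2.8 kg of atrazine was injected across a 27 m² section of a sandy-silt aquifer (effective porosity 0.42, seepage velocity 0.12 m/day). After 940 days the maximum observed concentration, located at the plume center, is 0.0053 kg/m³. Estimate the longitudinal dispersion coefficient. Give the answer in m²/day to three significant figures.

0.184 m²/day

At the plume center C_max = M/(n_e·A·√(4πDt)), so D = M²/(4πt·(n_e·A·C_max)²).
n_e·A·C_max = 0.42 × 27 × 0.0053 = 0.06010 kg/m.
D = 2.8²/(4π × 940 × 0.06010²) = 0.184 m²/day.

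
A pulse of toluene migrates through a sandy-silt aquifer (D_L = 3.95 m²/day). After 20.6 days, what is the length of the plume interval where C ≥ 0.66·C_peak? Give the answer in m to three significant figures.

23.3 m

The plume is Gaussian with σ = √(2Dt) = √(2 × 3.95 × 20.6) = 12.76 m.
C/C_peak = exp(−Δx²/(2σ²)) = 0.66 ⇒ Δx = σ·√(−2 ln 0.66) = 12.76 × 0.9116 = 11.63 m.
Width = 2Δx = 23.3 m.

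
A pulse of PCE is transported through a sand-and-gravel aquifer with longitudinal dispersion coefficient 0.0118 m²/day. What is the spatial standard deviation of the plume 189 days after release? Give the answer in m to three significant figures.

Dispersive spreading gives a Gaussian with σ² = 2Dt; advection only shifts the center.
σ = √(2 × 0.0118 × 189) = 2.11 m.

2.11 m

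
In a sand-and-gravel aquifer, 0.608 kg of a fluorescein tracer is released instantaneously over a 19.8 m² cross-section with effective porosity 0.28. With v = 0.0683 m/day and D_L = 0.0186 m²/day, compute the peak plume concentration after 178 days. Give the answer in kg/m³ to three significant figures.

The peak of an instantaneous 1D plume sits at x = vt; there the Gaussian factor is 1 and C_max = M/(n_e·A·√(4πDt)), where n_e·A is the pore area the mass is dissolved in.
√(4πDt) = √(4π × 0.0186 × 178) = 6.450 m, so C_max = 0.608/(0.28 × 19.8 × 6.450) = 0.0170 kg/m³.

0.0170 kg/m³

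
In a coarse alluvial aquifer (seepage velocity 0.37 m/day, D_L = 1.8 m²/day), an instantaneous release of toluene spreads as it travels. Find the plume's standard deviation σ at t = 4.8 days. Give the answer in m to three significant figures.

4.16 m

Dispersive spreading gives a Gaussian with σ² = 2Dt; advection only shifts the center.
σ = √(2 × 1.8 × 4.8) = 4.16 m.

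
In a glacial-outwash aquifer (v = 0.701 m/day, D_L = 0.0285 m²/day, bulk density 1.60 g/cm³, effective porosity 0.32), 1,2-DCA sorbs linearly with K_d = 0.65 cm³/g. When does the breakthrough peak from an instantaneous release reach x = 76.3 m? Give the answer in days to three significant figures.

Retardation factor R = 1 + ρ_b·K_d/n = 1 + 1.60 × 0.65/0.32 = 4.250.
Sorption retards both mechanisms: v_R = v/R = 0.1649 m/day, D_R = D/R = 0.006706 m²/day.
Peak time from v_R²t² + 2D_R t − x² = 0: t = (√(D_R² + v_R²x²) − D_R)/v_R².
√(D_R² + v_R²x²) = √(0.006706² + 0.1649² × 76.3²) = 12.58; v_R² = 0.02719.
t = (12.58 − 0.006706)/0.02719 = 462 days.

462 days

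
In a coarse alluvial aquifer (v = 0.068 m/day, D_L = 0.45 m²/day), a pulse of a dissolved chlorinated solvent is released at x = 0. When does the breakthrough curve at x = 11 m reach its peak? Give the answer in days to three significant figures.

91.5 days

For the 1D instantaneous-source solution, setting ∂C/∂t = 0 at fixed x gives v²t² + 2Dt − x² = 0, so t = (√(D² + v²x²) − D)/v².
√(D² + v²x²) = √(0.45² + 0.068² × 11²) = 0.8729; v² = 0.004624.
t = (0.8729 − 0.45)/0.004624 = 91.5 days (vs. the pure-advection estimate x/v = 162 d).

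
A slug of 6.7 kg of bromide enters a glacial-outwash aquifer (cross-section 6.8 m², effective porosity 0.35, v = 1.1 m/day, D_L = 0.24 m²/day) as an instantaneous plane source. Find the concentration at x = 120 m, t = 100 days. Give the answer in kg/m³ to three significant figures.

0.0572 kg/m³

For an instantaneous plane source, C(x,t) = M/(n_e·A·√(4πDt)) · exp(−(x−vt)²/(4Dt)), with n_e·A the pore (flow) area.
Plume center vt = 1.1 × 100 = 110 m, so the well at 120 m is 10 m downgradient of the peak.
√(4πDt) = 17.37 m, giving peak height M/(n_e·A·√(4πDt)) = 6.7/(0.35 × 6.8 × 17.37) = 0.1621 kg/m³.
(x−vt)²/(4Dt) = (10)²/(4 × 0.24 × 100) = 1.042; exp(−1.042) = 0.3527.
C = 0.1621 × 0.3527 = 0.0572 kg/m³.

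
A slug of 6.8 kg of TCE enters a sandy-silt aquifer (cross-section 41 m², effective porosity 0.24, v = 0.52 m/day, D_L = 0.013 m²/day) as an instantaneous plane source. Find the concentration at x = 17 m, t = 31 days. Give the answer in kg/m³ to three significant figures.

0.190 kg/m³

For an instantaneous plane source, C(x,t) = M/(n_e·A·√(4πDt)) · exp(−(x−vt)²/(4Dt)), with n_e·A the pore (flow) area.
Plume center vt = 0.52 × 31 = 16.12 m, so the well at 17 m is 0.88 m downgradient of the peak.
√(4πDt) = 2.250 m, giving peak height M/(n_e·A·√(4πDt)) = 6.8/(0.24 × 41 × 2.250) = 0.3071 kg/m³.
(x−vt)²/(4Dt) = (0.88)²/(4 × 0.013 × 31) = 0.4804; exp(−0.4804) = 0.6185.
C = 0.3071 × 0.6185 = 0.190 kg/m³.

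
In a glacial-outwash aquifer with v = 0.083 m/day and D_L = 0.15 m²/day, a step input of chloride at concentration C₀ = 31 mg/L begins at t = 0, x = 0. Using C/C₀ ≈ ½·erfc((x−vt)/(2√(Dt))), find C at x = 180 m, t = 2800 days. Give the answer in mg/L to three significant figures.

For a continuous step input, C/C₀ ≈ ½·erfc((x−vt)/(2√(Dt))).
vt = 0.083 × 2800 = 232.4 m and 2√(Dt) = 2√(0.15 × 2800) = 40.99 m.
Argument (x−vt)/(2√(Dt)) = (180 − 232.4)/40.99 = -1.278; ½·erfc(-1.278) = 0.9646.
C = 31 × 0.9646 = 29.9 mg/L.

29.9 mg/L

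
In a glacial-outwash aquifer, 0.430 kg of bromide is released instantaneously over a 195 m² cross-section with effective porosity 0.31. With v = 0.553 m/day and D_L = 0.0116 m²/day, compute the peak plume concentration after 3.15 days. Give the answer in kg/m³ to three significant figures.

0.0105 kg/m³

The peak of an instantaneous 1D plume sits at x = vt; there the Gaussian factor is 1 and C_max = M/(n_e·A·√(4πDt)), where n_e·A is the pore area the mass is dissolved in.
√(4πDt) = √(4π × 0.0116 × 3.15) = 0.6776 m, so C_max = 0.430/(0.31 × 195 × 0.6776) = 0.0105 kg/m³.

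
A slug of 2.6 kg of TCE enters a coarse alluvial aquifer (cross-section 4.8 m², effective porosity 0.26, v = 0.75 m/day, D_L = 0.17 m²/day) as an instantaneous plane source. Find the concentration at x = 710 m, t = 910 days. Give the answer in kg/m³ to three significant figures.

0.0139 kg/m³

For an instantaneous plane source, C(x,t) = M/(n_e·A·√(4πDt)) · exp(−(x−vt)²/(4Dt)), with n_e·A the pore (flow) area.
Plume center vt = 0.75 × 910 = 682.5 m, so the well at 710 m is 27.5 m downgradient of the peak.
√(4πDt) = 44.09 m, giving peak height M/(n_e·A·√(4πDt)) = 2.6/(0.26 × 4.8 × 44.09) = 0.04725 kg/m³.
(x−vt)²/(4Dt) = (27.5)²/(4 × 0.17 × 910) = 1.222; exp(−1.222) = 0.2946.
C = 0.04725 × 0.2946 = 0.0139 kg/m³.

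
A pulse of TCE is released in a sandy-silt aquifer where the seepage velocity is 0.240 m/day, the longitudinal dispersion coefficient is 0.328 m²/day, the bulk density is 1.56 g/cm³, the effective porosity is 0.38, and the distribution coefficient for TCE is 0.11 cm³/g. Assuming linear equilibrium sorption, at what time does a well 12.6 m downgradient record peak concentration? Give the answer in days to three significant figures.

Retardation factor R = 1 + ρ_b·K_d/n = 1 + 1.56 × 0.11/0.38 = 1.452.
Sorption retards both mechanisms: v_R = v/R = 0.1653 m/day, D_R = D/R = 0.2259 m²/day.
Peak time from v_R²t² + 2D_R t − x² = 0: t = (√(D_R² + v_R²x²) − D_R)/v_R².
√(D_R² + v_R²x²) = √(0.2259² + 0.1653² × 12.6²) = 2.095; v_R² = 0.02732.
t = (2.095 − 0.2259)/0.02732 = 68.4 days.

68.4 days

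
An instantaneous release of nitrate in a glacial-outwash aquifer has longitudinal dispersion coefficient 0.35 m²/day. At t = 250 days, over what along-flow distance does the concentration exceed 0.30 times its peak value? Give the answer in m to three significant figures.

The plume is Gaussian with σ = √(2Dt) = √(2 × 0.35 × 250) = 13.23 m.
C/C_peak = exp(−Δx²/(2σ²)) = 0.30 ⇒ Δx = σ·√(−2 ln 0.30) = 13.23 × 1.552 = 20.53 m.
Width = 2Δx = 41.1 m.

41.1 m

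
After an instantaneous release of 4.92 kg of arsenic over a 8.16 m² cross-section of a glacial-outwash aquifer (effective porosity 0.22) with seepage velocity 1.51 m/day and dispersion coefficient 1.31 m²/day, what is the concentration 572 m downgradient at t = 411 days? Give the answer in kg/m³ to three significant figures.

0.0111 kg/m³

For an instantaneous plane source, C(x,t) = M/(n_e·A·√(4πDt)) · exp(−(x−vt)²/(4Dt)), with n_e·A the pore (flow) area.
Plume center vt = 1.51 × 411 = 620.61 m, so the well at 572 m is 48.61 m upgradient of the peak.
√(4πDt) = 82.25 m, giving peak height M/(n_e·A·√(4πDt)) = 4.92/(0.22 × 8.16 × 82.25) = 0.03332 kg/m³.
(x−vt)²/(4Dt) = (-48.61)²/(4 × 1.31 × 411) = 1.097; exp(−1.097) = 0.3339.
C = 0.03332 × 0.3339 = 0.0111 kg/m³.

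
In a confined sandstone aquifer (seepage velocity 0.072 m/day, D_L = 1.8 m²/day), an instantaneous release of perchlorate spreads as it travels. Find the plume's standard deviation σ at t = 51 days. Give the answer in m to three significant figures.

13.5 m

Dispersive spreading gives a Gaussian with σ² = 2Dt; advection only shifts the center.
σ = √(2 × 1.8 × 51) = 13.5 m.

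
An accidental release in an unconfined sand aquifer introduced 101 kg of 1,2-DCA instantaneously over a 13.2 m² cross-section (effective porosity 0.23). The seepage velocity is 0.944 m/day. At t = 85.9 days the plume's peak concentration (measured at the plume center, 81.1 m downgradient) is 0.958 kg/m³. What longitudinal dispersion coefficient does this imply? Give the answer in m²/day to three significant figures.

At the plume center C_max = M/(n_e·A·√(4πDt)), so D = M²/(4πt·(n_e·A·C_max)²).
n_e·A·C_max = 0.23 × 13.2 × 0.958 = 2.908 kg/m.
D = 101²/(4π × 85.9 × 2.908²) = 1.12 m²/day.

1.12 m²/day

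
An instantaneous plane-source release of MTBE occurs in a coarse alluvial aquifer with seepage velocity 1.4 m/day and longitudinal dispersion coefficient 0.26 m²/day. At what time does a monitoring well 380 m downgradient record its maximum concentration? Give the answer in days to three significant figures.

For the 1D instantaneous-source solution, setting ∂C/∂t = 0 at fixed x gives v²t² + 2Dt − x² = 0, so t = (√(D² + v²x²) − D)/v².
√(D² + v²x²) = √(0.26² + 1.4² × 380²) = 532.0; v² = 1.96.
t = (532.0 − 0.26)/1.96 = 271 days (vs. the pure-advection estimate x/v = 271 d).

271 days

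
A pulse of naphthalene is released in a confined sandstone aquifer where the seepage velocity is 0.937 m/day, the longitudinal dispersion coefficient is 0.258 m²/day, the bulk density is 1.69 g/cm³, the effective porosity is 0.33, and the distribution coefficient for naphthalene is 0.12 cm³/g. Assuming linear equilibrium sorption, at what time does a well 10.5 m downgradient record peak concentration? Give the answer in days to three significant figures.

Retardation factor R = 1 + ρ_b·K_d/n = 1 + 1.69 × 0.12/0.33 = 1.615.
Sorption retards both mechanisms: v_R = v/R = 0.5802 m/day, D_R = D/R = 0.1598 m²/day.
Peak time from v_R²t² + 2D_R t − x² = 0: t = (√(D_R² + v_R²x²) − D_R)/v_R².
√(D_R² + v_R²x²) = √(0.1598² + 0.5802² × 10.5²) = 6.094; v_R² = 0.3366.
t = (6.094 − 0.1598)/0.3366 = 17.6 days.

17.6 days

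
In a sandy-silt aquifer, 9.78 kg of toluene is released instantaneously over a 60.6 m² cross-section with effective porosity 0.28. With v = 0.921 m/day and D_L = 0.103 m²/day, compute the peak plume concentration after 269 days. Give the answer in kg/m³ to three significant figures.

0.0309 kg/m³

The peak of an instantaneous 1D plume sits at x = vt; there the Gaussian factor is 1 and C_max = M/(n_e·A·√(4πDt)), where n_e·A is the pore area the mass is dissolved in.
√(4πDt) = √(4π × 0.103 × 269) = 18.66 m, so C_max = 9.78/(0.28 × 60.6 × 18.66) = 0.0309 kg/m³.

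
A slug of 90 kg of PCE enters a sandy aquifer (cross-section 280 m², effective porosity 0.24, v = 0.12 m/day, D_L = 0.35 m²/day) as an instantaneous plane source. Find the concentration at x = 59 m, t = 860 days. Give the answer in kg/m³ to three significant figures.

0.00430 kg/m³

For an instantaneous plane source, C(x,t) = M/(n_e·A·√(4πDt)) · exp(−(x−vt)²/(4Dt)), with n_e·A the pore (flow) area.
Plume center vt = 0.12 × 860 = 103.2 m, so the well at 59 m is 44.2 m upgradient of the peak.
√(4πDt) = 61.50 m, giving peak height M/(n_e·A·√(4πDt)) = 90/(0.24 × 280 × 61.50) = 0.02178 kg/m³.
(x−vt)²/(4Dt) = (-44.2)²/(4 × 0.35 × 860) = 1.623; exp(−1.623) = 0.1973.
C = 0.02178 × 0.1973 = 0.00430 kg/m³.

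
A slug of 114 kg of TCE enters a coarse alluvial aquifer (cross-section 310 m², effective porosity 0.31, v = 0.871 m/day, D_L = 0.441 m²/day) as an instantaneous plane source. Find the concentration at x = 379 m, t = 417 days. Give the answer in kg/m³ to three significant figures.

For an instantaneous plane source, C(x,t) = M/(n_e·A·√(4πDt)) · exp(−(x−vt)²/(4Dt)), with n_e·A the pore (flow) area.
Plume center vt = 0.871 × 417 = 363.207 m, so the well at 379 m is 15.793 m downgradient of the peak.
√(4πDt) = 48.07 m, giving peak height M/(n_e·A·√(4πDt)) = 114/(0.31 × 310 × 48.07) = 0.02468 kg/m³.
(x−vt)²/(4Dt) = (15.793)²/(4 × 0.441 × 417) = 0.3391; exp(−0.3391) = 0.7124.
C = 0.02468 × 0.7124 = 0.0176 kg/m³.

0.0176 kg/m³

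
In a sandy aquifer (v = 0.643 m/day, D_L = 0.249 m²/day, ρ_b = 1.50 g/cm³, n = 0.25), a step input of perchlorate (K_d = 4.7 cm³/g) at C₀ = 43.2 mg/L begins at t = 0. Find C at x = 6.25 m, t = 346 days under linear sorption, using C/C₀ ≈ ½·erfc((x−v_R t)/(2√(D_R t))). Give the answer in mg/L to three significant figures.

Retardation factor R = 1 + ρ_b·K_d/n = 1 + 1.50 × 4.7/0.25 = 29.20.
Sorption retards both mechanisms: v_R = v/R = 0.02202 m/day, D_R = D/R = 0.008527 m²/day.
v_R·t = 0.02202 × 346 = 7.61892 m; 2√(D_R t) = 3.435 m; argument = (6.25 − 7.61892)/3.435 = -0.3985.
C = C₀ × ½·erfc(-0.3985) = 43.2 × 0.7135 = 30.8 mg/L.

30.8 mg/L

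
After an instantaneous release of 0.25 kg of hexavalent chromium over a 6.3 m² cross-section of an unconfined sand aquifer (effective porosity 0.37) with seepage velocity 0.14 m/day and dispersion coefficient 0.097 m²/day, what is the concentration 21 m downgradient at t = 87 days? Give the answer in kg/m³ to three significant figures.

0.00104 kg/m³

For an instantaneous plane source, C(x,t) = M/(n_e·A·√(4πDt)) · exp(−(x−vt)²/(4Dt)), with n_e·A the pore (flow) area.
Plume center vt = 0.14 × 87 = 12.18 m, so the well at 21 m is 8.82 m downgradient of the peak.
√(4πDt) = 10.30 m, giving peak height M/(n_e·A·√(4πDt)) = 0.25/(0.37 × 6.3 × 10.30) = 0.01041 kg/m³.
(x−vt)²/(4Dt) = (8.82)²/(4 × 0.097 × 87) = 2.305; exp(−2.305) = 0.09976.
C = 0.01041 × 0.09976 = 0.00104 kg/m³.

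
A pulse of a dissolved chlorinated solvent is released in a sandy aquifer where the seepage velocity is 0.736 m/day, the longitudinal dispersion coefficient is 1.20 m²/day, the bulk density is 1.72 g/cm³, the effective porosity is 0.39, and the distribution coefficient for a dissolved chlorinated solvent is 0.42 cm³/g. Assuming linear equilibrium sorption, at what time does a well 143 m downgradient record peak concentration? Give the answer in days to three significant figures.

Retardation factor R = 1 + ρ_b·K_d/n = 1 + 1.72 × 0.42/0.39 = 2.852.
Sorption retards both mechanisms: v_R = v/R = 0.2581 m/day, D_R = D/R = 0.4208 m²/day.
Peak time from v_R²t² + 2D_R t − x² = 0: t = (√(D_R² + v_R²x²) − D_R)/v_R².
√(D_R² + v_R²x²) = √(0.4208² + 0.2581² × 143²) = 36.91; v_R² = 0.06662.
t = (36.91 − 0.4208)/0.06662 = 548 days.

548 days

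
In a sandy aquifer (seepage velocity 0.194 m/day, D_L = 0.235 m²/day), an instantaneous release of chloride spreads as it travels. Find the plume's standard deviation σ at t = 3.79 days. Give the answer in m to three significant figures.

1.33 m

Dispersive spreading gives a Gaussian with σ² = 2Dt; advection only shifts the center.
σ = √(2 × 0.235 × 3.79) = 1.33 m.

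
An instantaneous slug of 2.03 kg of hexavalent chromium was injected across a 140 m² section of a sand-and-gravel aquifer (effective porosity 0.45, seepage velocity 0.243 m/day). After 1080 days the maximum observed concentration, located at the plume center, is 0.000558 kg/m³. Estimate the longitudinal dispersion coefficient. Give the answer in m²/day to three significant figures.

0.246 m²/day

At the plume center C_max = M/(n_e·A·√(4πDt)), so D = M²/(4πt·(n_e·A·C_max)²).
n_e·A·C_max = 0.45 × 140 × 0.000558 = 0.03515 kg/m.
D = 2.03²/(4π × 1080 × 0.03515²) = 0.246 m²/day.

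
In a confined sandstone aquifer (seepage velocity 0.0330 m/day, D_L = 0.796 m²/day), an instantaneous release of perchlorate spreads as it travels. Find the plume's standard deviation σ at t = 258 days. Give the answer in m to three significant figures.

Dispersive spreading gives a Gaussian with σ² = 2Dt; advection only shifts the center.
σ = √(2 × 0.796 × 258) = 20.3 m.

20.3 m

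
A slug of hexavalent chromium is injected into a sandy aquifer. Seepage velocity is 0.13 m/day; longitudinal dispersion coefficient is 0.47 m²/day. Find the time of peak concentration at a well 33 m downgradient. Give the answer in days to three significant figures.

228 days

For the 1D instantaneous-source solution, setting ∂C/∂t = 0 at fixed x gives v²t² + 2Dt − x² = 0, so t = (√(D² + v²x²) − D)/v².
√(D² + v²x²) = √(0.47² + 0.13² × 33²) = 4.316; v² = 0.0169.
t = (4.316 − 0.47)/0.0169 = 228 days (vs. the pure-advection estimate x/v = 254 d).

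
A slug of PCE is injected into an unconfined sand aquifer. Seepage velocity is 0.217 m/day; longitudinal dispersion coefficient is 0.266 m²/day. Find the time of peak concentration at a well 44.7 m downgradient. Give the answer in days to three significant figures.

For the 1D instantaneous-source solution, setting ∂C/∂t = 0 at fixed x gives v²t² + 2Dt − x² = 0, so t = (√(D² + v²x²) − D)/v².
√(D² + v²x²) = √(0.266² + 0.217² × 44.7²) = 9.704; v² = 0.047089.
t = (9.704 − 0.266)/0.047089 = 200 days (vs. the pure-advection estimate x/v = 206 d).

200 days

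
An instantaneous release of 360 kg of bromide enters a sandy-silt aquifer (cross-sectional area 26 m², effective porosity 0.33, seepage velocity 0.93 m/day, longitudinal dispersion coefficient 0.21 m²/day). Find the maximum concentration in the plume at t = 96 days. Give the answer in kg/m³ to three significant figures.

2.64 kg/m³

The peak of an instantaneous 1D plume sits at x = vt; there the Gaussian factor is 1 and C_max = M/(n_e·A·√(4πDt)), where n_e·A is the pore area the mass is dissolved in.
√(4πDt) = √(4π × 0.21 × 96) = 15.92 m, so C_max = 360/(0.33 × 26 × 15.92) = 2.64 kg/m³.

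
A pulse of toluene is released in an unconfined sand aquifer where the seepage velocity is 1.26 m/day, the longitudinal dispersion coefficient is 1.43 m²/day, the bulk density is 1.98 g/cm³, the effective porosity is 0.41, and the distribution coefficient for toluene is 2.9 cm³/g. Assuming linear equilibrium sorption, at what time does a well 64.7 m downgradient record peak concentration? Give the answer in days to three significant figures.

757 days

Retardation factor R = 1 + ρ_b·K_d/n = 1 + 1.98 × 2.9/0.41 = 15.00.
Sorption retards both mechanisms: v_R = v/R = 0.08400 m/day, D_R = D/R = 0.09533 m²/day.
Peak time from v_R²t² + 2D_R t − x² = 0: t = (√(D_R² + v_R²x²) − D_R)/v_R².
√(D_R² + v_R²x²) = √(0.09533² + 0.08400² × 64.7²) = 5.436; v_R² = 0.007056.
t = (5.436 − 0.09533)/0.007056 = 757 days.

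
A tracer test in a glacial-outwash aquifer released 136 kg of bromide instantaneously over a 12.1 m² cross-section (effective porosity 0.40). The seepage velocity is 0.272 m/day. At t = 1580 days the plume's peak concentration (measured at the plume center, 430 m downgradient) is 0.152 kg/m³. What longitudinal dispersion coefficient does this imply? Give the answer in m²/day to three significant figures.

At the plume center C_max = M/(n_e·A·√(4πDt)), so D = M²/(4πt·(n_e·A·C_max)²).
n_e·A·C_max = 0.40 × 12.1 × 0.152 = 0.7357 kg/m.
D = 136²/(4π × 1580 × 0.7357²) = 1.72 m²/day.

1.72 m²/day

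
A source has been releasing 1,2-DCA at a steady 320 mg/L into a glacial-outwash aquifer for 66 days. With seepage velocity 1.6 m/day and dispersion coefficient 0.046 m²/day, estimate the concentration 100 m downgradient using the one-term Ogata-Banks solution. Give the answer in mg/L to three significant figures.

316 mg/L

For a continuous step input, C/C₀ ≈ ½·erfc((x−vt)/(2√(Dt))).
vt = 1.6 × 66 = 105.6 m and 2√(Dt) = 2√(0.046 × 66) = 3.485 m.
Argument (x−vt)/(2√(Dt)) = (100 − 105.6)/3.485 = -1.607; ½·erfc(-1.607) = 0.9885.
C = 320 × 0.9885 = 316 mg/L.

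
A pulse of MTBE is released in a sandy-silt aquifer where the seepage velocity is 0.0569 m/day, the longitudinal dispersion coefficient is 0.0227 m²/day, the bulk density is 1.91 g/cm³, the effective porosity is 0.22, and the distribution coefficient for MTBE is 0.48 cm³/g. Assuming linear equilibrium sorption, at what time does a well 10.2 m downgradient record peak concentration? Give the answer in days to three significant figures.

891 days

Retardation factor R = 1 + ρ_b·K_d/n = 1 + 1.91 × 0.48/0.22 = 5.167.
Sorption retards both mechanisms: v_R = v/R = 0.01101 m/day, D_R = D/R = 0.004393 m²/day.
Peak time from v_R²t² + 2D_R t − x² = 0: t = (√(D_R² + v_R²x²) − D_R)/v_R².
√(D_R² + v_R²x²) = √(0.004393² + 0.01101² × 10.2²) = 0.1124; v_R² = 0.0001212.
t = (0.1124 − 0.004393)/0.0001212 = 891 days.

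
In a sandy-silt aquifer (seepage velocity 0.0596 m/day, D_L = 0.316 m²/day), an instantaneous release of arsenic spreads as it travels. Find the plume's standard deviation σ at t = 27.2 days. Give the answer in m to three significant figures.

Dispersive spreading gives a Gaussian with σ² = 2Dt; advection only shifts the center.
σ = √(2 × 0.316 × 27.2) = 4.15 m.

4.15 m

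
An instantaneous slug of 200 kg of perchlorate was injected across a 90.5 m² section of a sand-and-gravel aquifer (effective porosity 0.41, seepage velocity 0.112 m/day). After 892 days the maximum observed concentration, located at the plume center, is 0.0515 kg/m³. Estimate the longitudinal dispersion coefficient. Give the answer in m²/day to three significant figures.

At the plume center C_max = M/(n_e·A·√(4πDt)), so D = M²/(4πt·(n_e·A·C_max)²).
n_e·A·C_max = 0.41 × 90.5 × 0.0515 = 1.911 kg/m.
D = 200²/(4π × 892 × 1.911²) = 0.977 m²/day.

0.977 m²/day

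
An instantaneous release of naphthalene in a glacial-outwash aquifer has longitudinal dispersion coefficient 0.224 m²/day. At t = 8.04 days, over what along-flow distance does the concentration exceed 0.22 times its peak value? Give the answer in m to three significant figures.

6.61 m

The plume is Gaussian with σ = √(2Dt) = √(2 × 0.224 × 8.04) = 1.898 m.
C/C_peak = exp(−Δx²/(2σ²)) = 0.22 ⇒ Δx = σ·√(−2 ln 0.22) = 1.898 × 1.740 = 3.303 m.
Width = 2Δx = 6.61 m.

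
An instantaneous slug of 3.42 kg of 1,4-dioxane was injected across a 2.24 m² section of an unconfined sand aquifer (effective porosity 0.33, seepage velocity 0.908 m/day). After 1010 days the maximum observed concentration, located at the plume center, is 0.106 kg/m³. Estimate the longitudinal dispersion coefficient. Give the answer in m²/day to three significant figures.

At the plume center C_max = M/(n_e·A·√(4πDt)), so D = M²/(4πt·(n_e·A·C_max)²).
n_e·A·C_max = 0.33 × 2.24 × 0.106 = 0.07836 kg/m.
D = 3.42²/(4π × 1010 × 0.07836²) = 0.150 m²/day.

0.150 m²/day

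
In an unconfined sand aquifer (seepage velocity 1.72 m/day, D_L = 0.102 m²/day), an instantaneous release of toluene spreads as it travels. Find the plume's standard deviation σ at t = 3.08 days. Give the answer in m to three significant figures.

Dispersive spreading gives a Gaussian with σ² = 2Dt; advection only shifts the center.
σ = √(2 × 0.102 × 3.08) = 0.793 m.

0.793 m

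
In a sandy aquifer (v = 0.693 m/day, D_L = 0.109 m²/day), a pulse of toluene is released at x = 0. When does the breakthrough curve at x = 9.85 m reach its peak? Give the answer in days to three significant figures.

14.0 days

For the 1D instantaneous-source solution, setting ∂C/∂t = 0 at fixed x gives v²t² + 2Dt − x² = 0, so t = (√(D² + v²x²) − D)/v².
√(D² + v²x²) = √(0.109² + 0.693² × 9.85²) = 6.827; v² = 0.480249.
t = (6.827 − 0.109)/0.480249 = 14.0 days (vs. the pure-advection estimate x/v = 14.2 d).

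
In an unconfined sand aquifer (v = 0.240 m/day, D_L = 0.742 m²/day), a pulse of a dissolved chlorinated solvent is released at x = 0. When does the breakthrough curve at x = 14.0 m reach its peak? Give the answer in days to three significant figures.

For the 1D instantaneous-source solution, setting ∂C/∂t = 0 at fixed x gives v²t² + 2Dt − x² = 0, so t = (√(D² + v²x²) − D)/v².
√(D² + v²x²) = √(0.742² + 0.240² × 14.0²) = 3.441; v² = 0.0576.
t = (3.441 − 0.742)/0.0576 = 46.9 days (vs. the pure-advection estimate x/v = 58.3 d).

46.9 days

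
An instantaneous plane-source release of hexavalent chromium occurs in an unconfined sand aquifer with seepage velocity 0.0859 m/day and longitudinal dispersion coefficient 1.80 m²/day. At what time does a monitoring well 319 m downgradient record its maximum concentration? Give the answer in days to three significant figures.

3480 days

For the 1D instantaneous-source solution, setting ∂C/∂t = 0 at fixed x gives v²t² + 2Dt − x² = 0, so t = (√(D² + v²x²) − D)/v².
√(D² + v²x²) = √(1.80² + 0.0859² × 319²) = 27.46; v² = 0.00737881.
t = (27.46 − 1.80)/0.00737881 = 3480 days (vs. the pure-advection estimate x/v = 3710 d).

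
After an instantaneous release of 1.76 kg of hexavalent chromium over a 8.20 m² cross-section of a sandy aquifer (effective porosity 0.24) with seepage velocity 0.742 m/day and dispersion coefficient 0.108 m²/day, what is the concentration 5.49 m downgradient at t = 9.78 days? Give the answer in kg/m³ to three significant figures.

For an instantaneous plane source, C(x,t) = M/(n_e·A·√(4πDt)) · exp(−(x−vt)²/(4Dt)), with n_e·A the pore (flow) area.
Plume center vt = 0.742 × 9.78 = 7.25676 m, so the well at 5.49 m is 1.76676 m upgradient of the peak.
√(4πDt) = 3.643 m, giving peak height M/(n_e·A·√(4πDt)) = 1.76/(0.24 × 8.20 × 3.643) = 0.2455 kg/m³.
(x−vt)²/(4Dt) = (-1.76676)²/(4 × 0.108 × 9.78) = 0.7388; exp(−0.7388) = 0.4777.
C = 0.2455 × 0.4777 = 0.117 kg/m³.

0.117 kg/m³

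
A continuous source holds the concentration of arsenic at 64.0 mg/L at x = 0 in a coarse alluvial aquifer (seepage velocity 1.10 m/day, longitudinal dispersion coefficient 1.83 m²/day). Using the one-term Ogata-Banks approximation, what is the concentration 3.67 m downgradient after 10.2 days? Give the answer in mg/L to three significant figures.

For a continuous step input, C/C₀ ≈ ½·erfc((x−vt)/(2√(Dt))).
vt = 1.10 × 10.2 = 11.22 m and 2√(Dt) = 2√(1.83 × 10.2) = 8.641 m.
Argument (x−vt)/(2√(Dt)) = (3.67 − 11.22)/8.641 = -0.8737; ½·erfc(-0.8737) = 0.8917.
C = 64.0 × 0.8917 = 57.1 mg/L.

57.1 mg/L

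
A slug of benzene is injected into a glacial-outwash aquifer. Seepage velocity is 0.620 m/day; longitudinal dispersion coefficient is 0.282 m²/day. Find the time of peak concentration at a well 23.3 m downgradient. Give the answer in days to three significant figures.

36.9 days

For the 1D instantaneous-source solution, setting ∂C/∂t = 0 at fixed x gives v²t² + 2Dt − x² = 0, so t = (√(D² + v²x²) − D)/v².
√(D² + v²x²) = √(0.282² + 0.620² × 23.3²) = 14.45; v² = 0.3844.
t = (14.45 − 0.282)/0.3844 = 36.9 days (vs. the pure-advection estimate x/v = 37.6 d).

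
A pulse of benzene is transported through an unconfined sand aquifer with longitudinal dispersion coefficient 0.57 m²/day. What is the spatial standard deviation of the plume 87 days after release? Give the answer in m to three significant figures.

9.96 m

Dispersive spreading gives a Gaussian with σ² = 2Dt; advection only shifts the center.
σ = √(2 × 0.57 × 87) = 9.96 m.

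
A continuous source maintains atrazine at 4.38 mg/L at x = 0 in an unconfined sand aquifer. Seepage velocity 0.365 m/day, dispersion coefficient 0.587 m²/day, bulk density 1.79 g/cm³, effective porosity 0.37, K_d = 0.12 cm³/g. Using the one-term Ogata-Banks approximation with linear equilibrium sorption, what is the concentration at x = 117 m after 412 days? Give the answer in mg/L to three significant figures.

0.463 mg/L

Retardation factor R = 1 + ρ_b·K_d/n = 1 + 1.79 × 0.12/0.37 = 1.581.
Sorption retards both mechanisms: v_R = v/R = 0.2309 m/day, D_R = D/R = 0.3713 m²/day.
v_R·t = 0.2309 × 412 = 95.1308 m; 2√(D_R t) = 24.74 m; argument = (117 − 95.1308)/24.74 = 0.8840.
C = C₀ × ½·erfc(0.8840) = 4.38 × 0.1056 = 0.463 mg/L.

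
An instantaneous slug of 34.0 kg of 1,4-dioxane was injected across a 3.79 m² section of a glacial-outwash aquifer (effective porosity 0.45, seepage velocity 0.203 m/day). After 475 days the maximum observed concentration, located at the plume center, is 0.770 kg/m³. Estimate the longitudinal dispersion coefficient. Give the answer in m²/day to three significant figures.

At the plume center C_max = M/(n_e·A·√(4πDt)), so D = M²/(4πt·(n_e·A·C_max)²).
n_e·A·C_max = 0.45 × 3.79 × 0.770 = 1.313 kg/m.
D = 34.0²/(4π × 475 × 1.313²) = 0.112 m²/day.

0.112 m²/day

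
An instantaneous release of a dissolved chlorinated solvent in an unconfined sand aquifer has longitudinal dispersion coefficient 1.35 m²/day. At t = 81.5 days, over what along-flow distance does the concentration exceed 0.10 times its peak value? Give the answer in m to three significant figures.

The plume is Gaussian with σ = √(2Dt) = √(2 × 1.35 × 81.5) = 14.83 m.
C/C_peak = exp(−Δx²/(2σ²)) = 0.10 ⇒ Δx = σ·√(−2 ln 0.10) = 14.83 × 2.146 = 31.83 m.
Width = 2Δx = 63.7 m.

63.7 m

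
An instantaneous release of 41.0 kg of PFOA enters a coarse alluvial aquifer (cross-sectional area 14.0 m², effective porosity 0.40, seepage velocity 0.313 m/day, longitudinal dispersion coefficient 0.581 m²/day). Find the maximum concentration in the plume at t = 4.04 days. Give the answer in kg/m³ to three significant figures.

The peak of an instantaneous 1D plume sits at x = vt; there the Gaussian factor is 1 and C_max = M/(n_e·A·√(4πDt)), where n_e·A is the pore area the mass is dissolved in.
√(4πDt) = √(4π × 0.581 × 4.04) = 5.431 m, so C_max = 41.0/(0.40 × 14.0 × 5.431) = 1.35 kg/m³.

1.35 kg/m³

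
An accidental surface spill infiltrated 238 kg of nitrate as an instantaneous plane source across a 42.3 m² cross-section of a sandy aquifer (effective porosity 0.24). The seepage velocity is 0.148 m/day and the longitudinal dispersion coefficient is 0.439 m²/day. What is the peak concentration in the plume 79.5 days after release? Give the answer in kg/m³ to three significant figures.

1.12 kg/m³

The peak of an instantaneous 1D plume sits at x = vt; there the Gaussian factor is 1 and C_max = M/(n_e·A·√(4πDt)), where n_e·A is the pore area the mass is dissolved in.
√(4πDt) = √(4π × 0.439 × 79.5) = 20.94 m, so C_max = 238/(0.24 × 42.3 × 20.94) = 1.12 kg/m³.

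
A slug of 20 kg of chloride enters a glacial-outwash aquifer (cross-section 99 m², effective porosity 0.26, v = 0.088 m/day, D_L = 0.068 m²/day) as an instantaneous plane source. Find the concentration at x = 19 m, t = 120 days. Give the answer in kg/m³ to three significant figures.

0.00865 kg/m³

For an instantaneous plane source, C(x,t) = M/(n_e·A·√(4πDt)) · exp(−(x−vt)²/(4Dt)), with n_e·A the pore (flow) area.
Plume center vt = 0.088 × 120 = 10.56 m, so the well at 19 m is 8.44 m downgradient of the peak.
√(4πDt) = 10.13 m, giving peak height M/(n_e·A·√(4πDt)) = 20/(0.26 × 99 × 10.13) = 0.07670 kg/m³.
(x−vt)²/(4Dt) = (8.44)²/(4 × 0.068 × 120) = 2.182; exp(−2.182) = 0.1128.
C = 0.07670 × 0.1128 = 0.00865 kg/m³.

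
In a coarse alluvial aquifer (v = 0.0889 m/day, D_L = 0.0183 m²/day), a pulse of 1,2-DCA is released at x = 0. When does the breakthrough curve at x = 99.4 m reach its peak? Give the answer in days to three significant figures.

For the 1D instantaneous-source solution, setting ∂C/∂t = 0 at fixed x gives v²t² + 2Dt − x² = 0, so t = (√(D² + v²x²) − D)/v².
√(D² + v²x²) = √(0.0183² + 0.0889² × 99.4²) = 8.837; v² = 0.00790321.
t = (8.837 − 0.0183)/0.00790321 = 1120 days (vs. the pure-advection estimate x/v = 1120 d).

1120 days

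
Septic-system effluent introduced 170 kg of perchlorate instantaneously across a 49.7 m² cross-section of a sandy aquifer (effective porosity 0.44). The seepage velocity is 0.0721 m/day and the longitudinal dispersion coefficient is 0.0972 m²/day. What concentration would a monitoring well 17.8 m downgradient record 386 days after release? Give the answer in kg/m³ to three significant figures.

For an instantaneous plane source, C(x,t) = M/(n_e·A·√(4πDt)) · exp(−(x−vt)²/(4Dt)), with n_e·A the pore (flow) area.
Plume center vt = 0.0721 × 386 = 27.8306 m, so the well at 17.8 m is 10.0306 m upgradient of the peak.
√(4πDt) = 21.71 m, giving peak height M/(n_e·A·√(4πDt)) = 170/(0.44 × 49.7 × 21.71) = 0.3581 kg/m³.
(x−vt)²/(4Dt) = (-10.0306)²/(4 × 0.0972 × 386) = 0.6704; exp(−0.6704) = 0.5115.
C = 0.3581 × 0.5115 = 0.183 kg/m³.

0.183 kg/m³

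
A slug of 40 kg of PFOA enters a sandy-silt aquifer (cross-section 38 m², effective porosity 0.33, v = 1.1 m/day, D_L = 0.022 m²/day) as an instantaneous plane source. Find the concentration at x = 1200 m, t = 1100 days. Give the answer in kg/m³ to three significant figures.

For an instantaneous plane source, C(x,t) = M/(n_e·A·√(4πDt)) · exp(−(x−vt)²/(4Dt)), with n_e·A the pore (flow) area.
Plume center vt = 1.1 × 1100 = 1210 m, so the well at 1200 m is 10 m upgradient of the peak.
√(4πDt) = 17.44 m, giving peak height M/(n_e·A·√(4πDt)) = 40/(0.33 × 38 × 17.44) = 0.1829 kg/m³.
(x−vt)²/(4Dt) = (-10)²/(4 × 0.022 × 1100) = 1.033; exp(−1.033) = 0.3559.
C = 0.1829 × 0.3559 = 0.0651 kg/m³.

0.0651 kg/m³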